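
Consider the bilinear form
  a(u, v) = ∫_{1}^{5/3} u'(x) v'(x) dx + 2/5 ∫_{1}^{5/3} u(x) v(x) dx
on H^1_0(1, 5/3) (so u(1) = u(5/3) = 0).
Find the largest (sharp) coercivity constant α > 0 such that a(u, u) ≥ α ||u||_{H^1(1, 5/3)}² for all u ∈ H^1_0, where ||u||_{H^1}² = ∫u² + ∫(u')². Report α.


α = (8 + 45*π^2)/(5*(4 + 9*π^2))

Coercivity of a(·,·) on H^1_0(1, 5/3) means a(u, u) ≥ α ||u||_{H^1}² for every u ∈ H^1_0.
The interval has length L = 2/3, and Poincaré/coercivity depend only on L. Here a(u, u) = ∫(u')² + (2/5)·∫u².
Here 0 < c = 2/5 < 1. The condition a(u,u) ≥ α||u||_{H^1}² reads (1−α)∫(u')² ≥ (α−c)∫u². Any admissible α is ≤ 1 (rapidly oscillating u have ∫u²/∫(u')² → 0), and α = 1 would force 0 ≥ (1−c)∫u², impossible since c < 1; so 1−α > 0. By the sharp Poincaré inequality on H^1_0 of an interval of length L, ∫(u')² ≥ (π/L)²∫u² with equality for the first sine mode sin(π(x−x₀)/L) (x₀ the left endpoint), so the inequality holds for all u iff (1−α)(π/L)² ≥ α − c, i.e. α ≤ ((π/L)² + c)/((π/L)² + 1) = (1 + c(L/π)²)/(1 + (L/π)²). With (π/L)² = 9*π^2/4 and c = 2/5, the largest admissible constant is α = ((π/L)² + c)/((π/L)² + 1).
Simplifying, α = (8 + 45*π^2)/(5*(4 + 9*π^2)).


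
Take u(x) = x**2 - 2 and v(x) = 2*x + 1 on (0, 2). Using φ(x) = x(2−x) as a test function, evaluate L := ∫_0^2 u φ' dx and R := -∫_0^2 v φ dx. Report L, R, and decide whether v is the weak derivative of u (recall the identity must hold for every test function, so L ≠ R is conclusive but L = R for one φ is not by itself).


LHS = -8/3, RHS = -4. No, v is not the weak derivative of u.

u(x) = x**2 - 2, classical derivative u'(x) = 2*x.
φ(x) = x(2−x), so φ'(x) = 2 - 2*x.
Note φ(0) = φ(2) = 0, so the boundary term u·φ vanishes.
LHS = ∫_0^2 u(x) φ'(x) dx = ∫_0^2 (-2*x^3 + 2*x^2 + 4*x - 4) dx. Term by term:
  ∫_0^2 -2*x^3 dx = -8;  ∫_0^2 2*x^2 dx = 16/3;  ∫_0^2 4*x dx = 8;
  ∫_0^2 -4 dx = -8.
Sum: -8 + 16/3 + 8 − 8 = -8/3.
So LHS = -8/3.
∫_0^2 v(x) φ(x) dx = ∫_0^2 (-2*x^3 + 3*x^2 + 2*x) dx. Term by term:
  ∫_0^2 -2*x^3 dx = -8;  ∫_0^2 3*x^2 dx = 8;  ∫_0^2 2*x dx = 4.
Sum: -8 + 8 + 4 = 4.
So RHS = -∫_0^2 v(x) φ(x) dx = -4.
LHS − RHS = 4/3 ≠ 0, so the identity fails.
(For a valid weak derivative the identity must hold for EVERY test function, in particular this one. The failure shows v is NOT the weak derivative of u.)
Correct weak derivative would be u'(x) = 2*x.


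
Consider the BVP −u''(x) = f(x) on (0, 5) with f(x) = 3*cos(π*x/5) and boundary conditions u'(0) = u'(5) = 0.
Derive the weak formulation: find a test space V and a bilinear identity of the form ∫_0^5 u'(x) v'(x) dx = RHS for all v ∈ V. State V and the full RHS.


V = H^1(0, 5) (no boundary constraint on v; u is determined up to an additive constant); weak form: ∫_0^5 u'v' dx = ∫_0^5 (3*cos(π*x/5)) v dx for all v ∈ V.

Multiply both sides by a test function v and integrate from 0 to 5:
  ∫_0^5 −u''(x) v(x) dx = ∫_0^5 f(x) v(x) dx.
Integrate the LHS by parts once:
  ∫_0^5 −u'' v dx = −[u'(x) v(x)]_0^5 + ∫_0^5 u'(x) v'(x) dx.
Thus ∫_0^5 u'(x) v'(x) dx = ∫_0^5 f(x) v(x) dx + [u'(x) v(x)]_0^5.
Choose V so that boundary terms are either known or forced to vanish.
u has homogeneous Neumann: u'(0) = u'(5) = 0. So [u' v]_0^5 = 0·v(5) − 0·v(0) = 0 for any v; take V = H^1(0, 5).
Weak formulation: find u (satisfying any essential BC) such that ∫_0^5 u'(x) v'(x) dx = ∫_0^5 f v dx for all v ∈ V (homogeneous Neumann, so boundary terms vanish).
Substituting f(x) = 3*cos(π*x/5), the right-hand side is ∫_0^5 (3*cos(π*x/5)) v dx.
Compatibility check (pure Neumann): taking v ≡ 1 ∈ V gives 0 = ∫_0^5 f dx + (0) − (0), i.e. ∫_0^5 f dx must equal u'(0) − u'(5) = 0. Indeed ∫_0^5 (3*cos(π*x/5)) dx = 0, so the data are compatible. The solution is then unique only up to an additive constant (fix it e.g. by requiring ∫_0^5 u dx = 0).


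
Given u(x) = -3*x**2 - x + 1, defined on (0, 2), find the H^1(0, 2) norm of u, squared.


||u||_{H^1}^2 = 2824/15

The H^1 norm (squared) on an interval (0, L) is
  ||u||_{H^1}^2 = ∫_0^L u(x)^2 dx + ∫_0^L u'(x)^2 dx.
Compute u'(x) = -6*x - 1.
Then u(x)^2 = 9*x**4 + 6*x**3 - 5*x**2 - 2*x + 1 and u'(x)^2 = 36*x**2 + 12*x + 1.
Integrate each monomial from 0 to 2 using ∫_0^2 c·x^n dx = c·2^(n+1)/(n+1):
  ∫_0^2 u(x)^2 dx = ∫_0^2 (9*x^4 + 6*x^3 - 5*x^2 - 2*x + 1) dx. Term by term:
    ∫_0^2 9*x^4 dx = 288/5;  ∫_0^2 6*x^3 dx = 24;  ∫_0^2 -5*x^2 dx = -40/3;
    ∫_0^2 -2*x dx = -4;  ∫_0^2 1 dx = 2.
  Sum: 288/5 + 24 − 40/3 − 4 + 2 = 994/15.
  ∫_0^2 u'(x)^2 dx = ∫_0^2 (36*x^2 + 12*x + 1) dx. Term by term:
    ∫_0^2 36*x^2 dx = 96;  ∫_0^2 12*x dx = 24;  ∫_0^2 1 dx = 2.
  Sum: 96 + 24 + 2 = 122.
Adding: ||u||_{H^1}^2 = 994/15 + 122 = 2824/15.


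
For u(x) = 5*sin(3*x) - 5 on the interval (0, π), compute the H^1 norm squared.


||u||_{H^1(0,π)}^2 = -100/3 + 150*π

u'(x) = 15*cos(3*x).
Expand u² and (u')² and integrate term by term on (0, π), using: for integers n ≥ 1, ∫_0^π sin²(nx) dx = ∫_0^π cos²(nx) dx = π/2; for n ≠ n', ∫_0^π sin(nx)sin(n'x) dx = ∫_0^π cos(nx)cos(n'x) dx = 0; and by product-to-sum, ∫_0^π sin(nx)cos(n'x) dx = ½∫_0^π [sin((n+n')x) + sin((n−n')x)] dx, which is 0 when n+n' is even and 2n/(n²−n'²) when n+n' is odd (it need not vanish on (0, π)). For the constant mode: ∫_0^π 1 dx = π, ∫_0^π cos(nx) dx = 0, ∫_0^π sin(nx) dx = (1−(−1)^n)/n.
  u² squared terms: (-5)²·∫1 dx = 25·π = 25*π;  (5)²·∫sin(3x)² dx = 25·π/2 = 25*π/2.
  u² cross terms: 2·(-5)·(5)·∫1·sin(3x) dx = -50·(2/3) = -100/3.
  So ∫_0^π u² dx = 25*π + 25*π/2 − 100/3 = -100/3 + 75*π/2.
  (u')² squared terms: (15)²·∫cos(3x)² dx = 225·π/2 = 225*π/2.
  So ∫_0^π (u')² dx = 225*π/2.
||u||_{H^1}^2 = (-100/3 + 75*π/2) + (225*π/2) = -100/3 + 150*π.


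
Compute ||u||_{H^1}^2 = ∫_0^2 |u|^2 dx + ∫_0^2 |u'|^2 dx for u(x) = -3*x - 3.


||u||_{H^1}^2 = 96

The H^1 norm (squared) on an interval (0, L) is
  ||u||_{H^1}^2 = ∫_0^L u(x)^2 dx + ∫_0^L u'(x)^2 dx.
Compute u'(x) = -3.
Then u(x)^2 = 9*x**2 + 18*x + 9 and u'(x)^2 = 9.
Integrate each monomial from 0 to 2 using ∫_0^2 c·x^n dx = c·2^(n+1)/(n+1):
  ∫_0^2 u(x)^2 dx = ∫_0^2 (9*x^2 + 18*x + 9) dx. Term by term:
    ∫_0^2 9*x^2 dx = 24;  ∫_0^2 18*x dx = 36;  ∫_0^2 9 dx = 18.
  Sum: 24 + 36 + 18 = 78.
  ∫_0^2 u'(x)^2 dx = ∫_0^2 (9) dx. Term by term:
    ∫_0^2 9 dx = 18.
Adding: ||u||_{H^1}^2 = 78 + 18 = 96.


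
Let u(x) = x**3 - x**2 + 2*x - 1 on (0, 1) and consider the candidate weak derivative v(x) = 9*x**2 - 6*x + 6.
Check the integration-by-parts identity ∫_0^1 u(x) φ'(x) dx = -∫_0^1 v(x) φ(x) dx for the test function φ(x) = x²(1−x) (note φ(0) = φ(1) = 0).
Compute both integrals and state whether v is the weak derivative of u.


LHS = -1/6, RHS = -1/2. No, v is not the weak derivative of u.

u(x) = x**3 - x**2 + 2*x - 1, classical derivative u'(x) = 3*x**2 - 2*x + 2.
φ(x) = x²(1−x), so φ'(x) = x*(2 - 3*x).
Note φ(0) = φ(1) = 0, so the boundary term u·φ vanishes.
LHS = ∫_0^1 u(x) φ'(x) dx = ∫_0^1 (-3*x^5 + 5*x^4 - 8*x^3 + 7*x^2 - 2*x) dx. Term by term:
  ∫_0^1 -3*x^5 dx = -1/2;  ∫_0^1 5*x^4 dx = 1;  ∫_0^1 -8*x^3 dx = -2;
  ∫_0^1 7*x^2 dx = 7/3;  ∫_0^1 -2*x dx = -1.
Sum: -1/2 + 1 − 2 + 7/3 − 1 = -1/6.
So LHS = -1/6.
∫_0^1 v(x) φ(x) dx = ∫_0^1 (-9*x^5 + 15*x^4 - 12*x^3 + 6*x^2) dx. Term by term:
  ∫_0^1 -9*x^5 dx = -3/2;  ∫_0^1 15*x^4 dx = 3;  ∫_0^1 -12*x^3 dx = -3;
  ∫_0^1 6*x^2 dx = 2.
Sum: -3/2 + 3 − 3 + 2 = 1/2.
So RHS = -∫_0^1 v(x) φ(x) dx = -1/2.
LHS − RHS = 1/3 ≠ 0, so the identity fails.
(For a valid weak derivative the identity must hold for EVERY test function, in particular this one. The failure shows v is NOT the weak derivative of u.)
Correct weak derivative would be u'(x) = 3*x**2 - 2*x + 2.


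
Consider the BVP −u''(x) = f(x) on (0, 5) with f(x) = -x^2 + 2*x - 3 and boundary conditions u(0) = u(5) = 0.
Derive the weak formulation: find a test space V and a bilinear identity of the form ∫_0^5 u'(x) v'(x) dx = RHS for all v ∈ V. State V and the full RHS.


V = H^1_0(0, 5) (so v(0) = v(5) = 0); weak form: ∫_0^5 u'v' dx = ∫_0^5 (-x^2 + 2*x - 3) v dx for all v ∈ V.

Multiply both sides by a test function v and integrate from 0 to 5:
  ∫_0^5 −u''(x) v(x) dx = ∫_0^5 f(x) v(x) dx.
Integrate the LHS by parts once:
  ∫_0^5 −u'' v dx = −[u'(x) v(x)]_0^5 + ∫_0^5 u'(x) v'(x) dx.
Thus ∫_0^5 u'(x) v'(x) dx = ∫_0^5 f(x) v(x) dx + [u'(x) v(x)]_0^5.
Choose V so that boundary terms are either known or forced to vanish.
u is Dirichlet: u(0) = u(5) = 0. Let V = H^1_0(0, 5); then v(0) = v(5) = 0, and [u' v]_0^5 = 0.
Weak formulation: find u (satisfying any essential BC) such that ∫_0^5 u'(x) v'(x) dx = ∫_0^5 f v dx for all v ∈ V.
Substituting f(x) = -x^2 + 2*x - 3, the right-hand side is ∫_0^5 (-x^2 + 2*x - 3) v dx.


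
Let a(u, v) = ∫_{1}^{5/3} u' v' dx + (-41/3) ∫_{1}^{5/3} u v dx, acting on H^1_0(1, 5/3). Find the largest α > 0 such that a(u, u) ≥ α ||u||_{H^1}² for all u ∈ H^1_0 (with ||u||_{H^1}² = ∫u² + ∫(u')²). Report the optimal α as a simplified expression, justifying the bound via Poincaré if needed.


α = (-164 + 27*π^2)/(3*(4 + 9*π^2))

Coercivity of a(·,·) on H^1_0(1, 5/3) means a(u, u) ≥ α ||u||_{H^1}² for every u ∈ H^1_0.
The interval has length L = 2/3, and Poincaré/coercivity depend only on L. Here a(u, u) = ∫(u')² + (-41/3)·∫u².
Here c = -41/3 < 0 with |c| < (π/L)² = 9*π^2/4, so coercivity still holds. The condition a(u,u) ≥ α||u||_{H^1}² reads (1−α)∫(u')² ≥ (α−c)∫u². Any admissible α is ≤ 1 (rapidly oscillating u have ∫u²/∫(u')² → 0), and α = 1 would force 0 ≥ (1−c)∫u², impossible since c < 1; so 1−α > 0. By the sharp Poincaré inequality on H^1_0 of an interval of length L, ∫(u')² ≥ (π/L)²∫u² with equality for the first sine mode sin(π(x−x₀)/L) (x₀ the left endpoint), so the inequality holds for all u iff (1−α)(π/L)² ≥ α − c, i.e. α ≤ ((π/L)² + c)/((π/L)² + 1) = (1 + c(L/π)²)/(1 + (L/π)²). (Direct route, valid since c ≤ 0: Poincaré gives c∫u² ≥ c(L/π)²∫(u')², so a(u,u) ≥ (1 + c(L/π)²)∫(u')², while ||u||_{H^1}² ≤ (1 + (L/π)²)∫(u')²; dividing yields the same α.) With (π/L)² = 9*π^2/4 and c = -41/3, the largest admissible constant is α = ((π/L)² + c)/((π/L)² + 1).
Simplifying, α = (-164 + 27*π^2)/(3*(4 + 9*π^2)).


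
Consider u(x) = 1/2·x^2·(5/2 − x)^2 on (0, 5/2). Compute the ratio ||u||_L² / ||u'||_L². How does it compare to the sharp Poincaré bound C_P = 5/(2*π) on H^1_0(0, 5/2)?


||u||_L² / ||u'||_L² = 5*sqrt(3)/12 < C_P = 5/(2*π).

u(x) = 1/2·x^2·(5/2 − x)^2, so u'(x) = x*(2*x - 5)*(4*x - 5)/4.
u(x) = 1/2·x^2·(5/2 − x)^2 vanishes at x = 0 and x = 5/2, so u ∈ H^1_0(0, 5/2). Differentiate via the product rule and integrate the resulting polynomials term by term.
  ∫_0^5/2 u² dx = ∫_0^5/2 (x^8/4 - 5*x^7/2 + 75*x^6/8 - 125*x^5/8 + 625*x^4/64) dx. Term by term:
    ∫_0^5/2 x^8/4 dx = 1953125/18432;  ∫_0^5/2 -5*x^7/2 dx = -1953125/4096;  ∫_0^5/2 75*x^6/8 dx = 5859375/7168;
    ∫_0^5/2 -125*x^5/8 dx = -1953125/3072;  ∫_0^5/2 625*x^4/64 dx = 390625/2048.
  Sum: 1953125/18432 − 1953125/4096 + 5859375/7168 − 1953125/3072 + 390625/2048 = 390625/258048.
  ∫_0^5/2 (u')² dx = ∫_0^5/2 (4*x^6 - 30*x^5 + 325*x^4/4 - 375*x^3/4 + 625*x^2/16) dx. Term by term:
    ∫_0^5/2 4*x^6 dx = 78125/224;  ∫_0^5/2 -30*x^5 dx = -78125/64;  ∫_0^5/2 325*x^4/4 dx = 203125/128;
    ∫_0^5/2 -375*x^3/4 dx = -234375/256;  ∫_0^5/2 625*x^2/16 dx = 78125/384.
  Sum: 78125/224 − 78125/64 + 203125/128 − 234375/256 + 78125/384 = 15625/5376.
∫_0^5/2 u² dx = 390625/258048, so ||u||_L² = 625*sqrt(7)/1344.
∫_0^5/2 (u')² dx = 15625/5376, so ||u'||_L² = 125*sqrt(21)/336.
Ratio ||u||_L² / ||u'||_L² = 5*sqrt(3)/12.
Sharp Poincaré constant on H^1_0(0, 5/2) is C_P = L/π = 5/(2*π), achieved by sin(2*π/5·x).
A polynomial bump cannot attain the sharp Poincaré constant (only the first sine eigenfunction does), so the ratio is strictly less than C_P, consistent with ||u||_L² ≤ C_P ||u'||_L².


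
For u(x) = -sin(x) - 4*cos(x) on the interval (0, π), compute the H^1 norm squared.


||u||_{H^1(0,π)}^2 = 17*π

u'(x) = 4*sin(x) - cos(x).
Expand u² and (u')² and integrate term by term on (0, π), using: for integers n ≥ 1, ∫_0^π sin²(nx) dx = ∫_0^π cos²(nx) dx = π/2; for n ≠ n', ∫_0^π sin(nx)sin(n'x) dx = ∫_0^π cos(nx)cos(n'x) dx = 0; and by product-to-sum, ∫_0^π sin(nx)cos(n'x) dx = ½∫_0^π [sin((n+n')x) + sin((n−n')x)] dx, which is 0 when n+n' is even and 2n/(n²−n'²) when n+n' is odd (it need not vanish on (0, π)).
  u² squared terms: (-1)²·∫sin(x)² dx = 1·π/2 = π/2;  (-4)²·∫cos(x)² dx = 16·π/2 = 8*π.
  u² cross terms: 2·(-1)·(-4)·∫sin(x)·cos(x) dx = 8·(0) = 0.
  So ∫_0^π u² dx = π/2 + 8*π + 0 = 17*π/2.
  (u')² squared terms: (-1)²·∫cos(x)² dx = 1·π/2 = π/2;  (4)²·∫sin(x)² dx = 16·π/2 = 8*π.
  (u')² cross terms: 2·(-1)·(4)·∫cos(x)·sin(x) dx = -8·(0) = 0.
  So ∫_0^π (u')² dx = π/2 + 8*π + 0 = 17*π/2.
||u||_{H^1}^2 = (17*π/2) + (17*π/2) = 17*π.


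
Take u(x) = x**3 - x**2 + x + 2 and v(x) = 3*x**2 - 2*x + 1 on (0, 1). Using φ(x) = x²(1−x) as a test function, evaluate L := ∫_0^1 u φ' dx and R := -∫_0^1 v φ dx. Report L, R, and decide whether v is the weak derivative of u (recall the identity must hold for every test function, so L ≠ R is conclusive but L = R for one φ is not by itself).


LHS = -1/12, RHS = -1/12. Yes, v = u' weakly.

u(x) = x**3 - x**2 + x + 2, classical derivative u'(x) = 3*x**2 - 2*x + 1.
φ(x) = x²(1−x), so φ'(x) = x*(2 - 3*x).
Note φ(0) = φ(1) = 0, so the boundary term u·φ vanishes.
LHS = ∫_0^1 u(x) φ'(x) dx = ∫_0^1 (-3*x^5 + 5*x^4 - 5*x^3 - 4*x^2 + 4*x) dx. Term by term:
  ∫_0^1 -3*x^5 dx = -1/2;  ∫_0^1 5*x^4 dx = 1;  ∫_0^1 -5*x^3 dx = -5/4;
  ∫_0^1 -4*x^2 dx = -4/3;  ∫_0^1 4*x dx = 2.
Sum: -1/2 + 1 − 5/4 − 4/3 + 2 = -1/12.
So LHS = -1/12.
∫_0^1 v(x) φ(x) dx = ∫_0^1 (-3*x^5 + 5*x^4 - 3*x^3 + x^2) dx. Term by term:
  ∫_0^1 -3*x^5 dx = -1/2;  ∫_0^1 5*x^4 dx = 1;  ∫_0^1 -3*x^3 dx = -3/4;
  ∫_0^1 x^2 dx = 1/3.
Sum: -1/2 + 1 − 3/4 + 1/3 = 1/12.
So RHS = -∫_0^1 v(x) φ(x) dx = -1/12.
LHS = RHS, so the identity holds for this test φ.
Moreover u is smooth here and v(x) = u'(x) = 3*x**2 - 2*x + 1 pointwise, so the identity holds for every test function. Hence v is the weak derivative of u.


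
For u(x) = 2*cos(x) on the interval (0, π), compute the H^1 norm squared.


||u||_{H^1(0,π)}^2 = 4*π

u'(x) = -2*sin(x).
Expand u² and (u')² and integrate term by term on (0, π), using: for integers n ≥ 1, ∫_0^π sin²(nx) dx = ∫_0^π cos²(nx) dx = π/2; for n ≠ n', ∫_0^π sin(nx)sin(n'x) dx = ∫_0^π cos(nx)cos(n'x) dx = 0; and by product-to-sum, ∫_0^π sin(nx)cos(n'x) dx = ½∫_0^π [sin((n+n')x) + sin((n−n')x)] dx, which is 0 when n+n' is even and 2n/(n²−n'²) when n+n' is odd (it need not vanish on (0, π)).
  u² squared terms: (2)²·∫cos(x)² dx = 4·π/2 = 2*π.
  So ∫_0^π u² dx = 2*π.
  (u')² squared terms: (-2)²·∫sin(x)² dx = 4·π/2 = 2*π.
  So ∫_0^π (u')² dx = 2*π.
||u||_{H^1}^2 = (2*π) + (2*π) = 4*π.


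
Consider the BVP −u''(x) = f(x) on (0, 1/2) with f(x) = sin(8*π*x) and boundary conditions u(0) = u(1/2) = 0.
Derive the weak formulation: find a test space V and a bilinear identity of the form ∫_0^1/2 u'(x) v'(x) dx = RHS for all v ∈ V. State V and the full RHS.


V = H^1_0(0, 1/2) (so v(0) = v(1/2) = 0); weak form: ∫_0^1/2 u'v' dx = ∫_0^1/2 (sin(8*π*x)) v dx for all v ∈ V.

Multiply both sides by a test function v and integrate from 0 to 1/2:
  ∫_0^1/2 −u''(x) v(x) dx = ∫_0^1/2 f(x) v(x) dx.
Integrate the LHS by parts once:
  ∫_0^1/2 −u'' v dx = −[u'(x) v(x)]_0^1/2 + ∫_0^1/2 u'(x) v'(x) dx.
Thus ∫_0^1/2 u'(x) v'(x) dx = ∫_0^1/2 f(x) v(x) dx + [u'(x) v(x)]_0^1/2.
Choose V so that boundary terms are either known or forced to vanish.
u is Dirichlet: u(0) = u(1/2) = 0. Let V = H^1_0(0, 1/2); then v(0) = v(1/2) = 0, and [u' v]_0^1/2 = 0.
Weak formulation: find u (satisfying any essential BC) such that ∫_0^1/2 u'(x) v'(x) dx = ∫_0^1/2 f v dx for all v ∈ V.
Substituting f(x) = sin(8*π*x), the right-hand side is ∫_0^1/2 (sin(8*π*x)) v dx.


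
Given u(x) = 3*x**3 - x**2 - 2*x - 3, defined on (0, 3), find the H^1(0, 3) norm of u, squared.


||u||_{H^1}^2 = 61647/14

The H^1 norm (squared) on an interval (0, L) is
  ||u||_{H^1}^2 = ∫_0^L u(x)^2 dx + ∫_0^L u'(x)^2 dx.
Compute u'(x) = 9*x**2 - 2*x - 2.
Then u(x)^2 = 9*x**6 - 6*x**5 - 11*x**4 - 14*x**3 + 10*x**2 + 12*x + 9 and u'(x)^2 = 81*x**4 - 36*x**3 - 32*x**2 + 8*x + 4.
Integrate each monomial from 0 to 3 using ∫_0^3 c·x^n dx = c·3^(n+1)/(n+1):
  ∫_0^3 u(x)^2 dx = ∫_0^3 (9*x^6 - 6*x^5 - 11*x^4 - 14*x^3 + 10*x^2 + 12*x + 9) dx. Term by term:
    ∫_0^3 9*x^6 dx = 19683/7;  ∫_0^3 -6*x^5 dx = -729;  ∫_0^3 -11*x^4 dx = -2673/5;
    ∫_0^3 -14*x^3 dx = -567/2;  ∫_0^3 10*x^2 dx = 90;  ∫_0^3 12*x dx = 54;
    ∫_0^3 9 dx = 27.
  Sum: 19683/7 − 729 − 2673/5 − 567/2 + 90 + 54 + 27 = 100503/70.
  ∫_0^3 u'(x)^2 dx = ∫_0^3 (81*x^4 - 36*x^3 - 32*x^2 + 8*x + 4) dx. Term by term:
    ∫_0^3 81*x^4 dx = 19683/5;  ∫_0^3 -36*x^3 dx = -729;  ∫_0^3 -32*x^2 dx = -288;
    ∫_0^3 8*x dx = 36;  ∫_0^3 4 dx = 12.
  Sum: 19683/5 − 729 − 288 + 36 + 12 = 14838/5.
Adding: ||u||_{H^1}^2 = 100503/70 + 14838/5 = 61647/14.


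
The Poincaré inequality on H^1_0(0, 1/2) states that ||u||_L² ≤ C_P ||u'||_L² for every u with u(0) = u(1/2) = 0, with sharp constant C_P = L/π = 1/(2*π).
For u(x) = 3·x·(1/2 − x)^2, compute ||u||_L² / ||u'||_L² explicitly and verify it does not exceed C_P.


||u||_L² / ||u'||_L² = sqrt(14)/28 < C_P = 1/(2*π).

u(x) = 3·x·(1/2 − x)^2, so u'(x) = 9*x^2 - 6*x + 3/4.
u(x) = 3·x·(1/2 − x)^2 vanishes at x = 0 and x = 1/2, so u ∈ H^1_0(0, 1/2). Differentiate via the product rule and integrate the resulting polynomials term by term.
  ∫_0^1/2 u² dx = ∫_0^1/2 (9*x^6 - 18*x^5 + 27*x^4/2 - 9*x^3/2 + 9*x^2/16) dx. Term by term:
    ∫_0^1/2 9*x^6 dx = 9/896;  ∫_0^1/2 -18*x^5 dx = -3/64;  ∫_0^1/2 27*x^4/2 dx = 27/320;
    ∫_0^1/2 -9*x^3/2 dx = -9/128;  ∫_0^1/2 9*x^2/16 dx = 3/128.
  Sum: 9/896 − 3/64 + 27/320 − 9/128 + 3/128 = 3/4480.
  ∫_0^1/2 (u')² dx = ∫_0^1/2 (81*x^4 - 108*x^3 + 99*x^2/2 - 9*x + 9/16) dx. Term by term:
    ∫_0^1/2 81*x^4 dx = 81/160;  ∫_0^1/2 -108*x^3 dx = -27/16;  ∫_0^1/2 99*x^2/2 dx = 33/16;
    ∫_0^1/2 -9*x dx = -9/8;  ∫_0^1/2 9/16 dx = 9/32.
  Sum: 81/160 − 27/16 + 33/16 − 9/8 + 9/32 = 3/80.
∫_0^1/2 u² dx = 3/4480, so ||u||_L² = sqrt(210)/560.
∫_0^1/2 (u')² dx = 3/80, so ||u'||_L² = sqrt(15)/20.
Ratio ||u||_L² / ||u'||_L² = sqrt(14)/28.
Sharp Poincaré constant on H^1_0(0, 1/2) is C_P = L/π = 1/(2*π), achieved by sin(2*π·x).
A polynomial bump cannot attain the sharp Poincaré constant (only the first sine eigenfunction does), so the ratio is strictly less than C_P, consistent with ||u||_L² ≤ C_P ||u'||_L².


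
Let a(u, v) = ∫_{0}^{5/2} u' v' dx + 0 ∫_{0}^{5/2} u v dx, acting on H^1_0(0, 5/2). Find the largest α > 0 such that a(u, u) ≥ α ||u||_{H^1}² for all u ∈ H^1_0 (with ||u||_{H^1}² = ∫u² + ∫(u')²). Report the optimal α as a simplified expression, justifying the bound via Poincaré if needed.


α = 4*π^2/(25 + 4*π^2)

Coercivity of a(·,·) on H^1_0(0, 5/2) means a(u, u) ≥ α ||u||_{H^1}² for every u ∈ H^1_0.
The interval has length L = 5/2, and Poincaré/coercivity depend only on L. Here a(u, u) = ∫(u')² + (0)·∫u².
Here c = 0, so a(u,u) = ∫(u')² alone. The condition a(u,u) ≥ α||u||_{H^1}² reads (1−α)∫(u')² ≥ (α−c)∫u². Any admissible α is ≤ 1 (rapidly oscillating u have ∫u²/∫(u')² → 0), and α = 1 would force 0 ≥ (1−c)∫u², impossible since c < 1; so 1−α > 0. By the sharp Poincaré inequality on H^1_0 of an interval of length L, ∫(u')² ≥ (π/L)²∫u² with equality for the first sine mode sin(π(x−x₀)/L) (x₀ the left endpoint), so the inequality holds for all u iff (1−α)(π/L)² ≥ α − c, i.e. α ≤ ((π/L)² + c)/((π/L)² + 1) = (1 + c(L/π)²)/(1 + (L/π)²). (Direct route, valid since c ≤ 0: Poincaré gives c∫u² ≥ c(L/π)²∫(u')², so a(u,u) ≥ (1 + c(L/π)²)∫(u')², while ||u||_{H^1}² ≤ (1 + (L/π)²)∫(u')²; dividing yields the same α.) With (π/L)² = 4*π^2/25 and c = 0, the largest admissible constant is α = ((π/L)² + c)/((π/L)² + 1).
Simplifying, α = 4*π^2/(25 + 4*π^2).


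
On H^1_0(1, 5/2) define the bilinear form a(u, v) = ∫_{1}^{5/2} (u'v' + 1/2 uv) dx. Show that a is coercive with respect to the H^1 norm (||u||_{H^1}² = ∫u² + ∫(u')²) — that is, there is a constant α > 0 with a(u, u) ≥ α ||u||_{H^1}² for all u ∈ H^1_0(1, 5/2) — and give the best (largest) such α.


α = (9 + 8*π^2)/(2*(9 + 4*π^2))

Coercivity of a(·,·) on H^1_0(1, 5/2) means a(u, u) ≥ α ||u||_{H^1}² for every u ∈ H^1_0.
The interval has length L = 3/2, and Poincaré/coercivity depend only on L. Here a(u, u) = ∫(u')² + (1/2)·∫u².
Here 0 < c = 1/2 < 1. The condition a(u,u) ≥ α||u||_{H^1}² reads (1−α)∫(u')² ≥ (α−c)∫u². Any admissible α is ≤ 1 (rapidly oscillating u have ∫u²/∫(u')² → 0), and α = 1 would force 0 ≥ (1−c)∫u², impossible since c < 1; so 1−α > 0. By the sharp Poincaré inequality on H^1_0 of an interval of length L, ∫(u')² ≥ (π/L)²∫u² with equality for the first sine mode sin(π(x−x₀)/L) (x₀ the left endpoint), so the inequality holds for all u iff (1−α)(π/L)² ≥ α − c, i.e. α ≤ ((π/L)² + c)/((π/L)² + 1) = (1 + c(L/π)²)/(1 + (L/π)²). With (π/L)² = 4*π^2/9 and c = 1/2, the largest admissible constant is α = ((π/L)² + c)/((π/L)² + 1).
Simplifying, α = (9 + 8*π^2)/(2*(9 + 4*π^2)).


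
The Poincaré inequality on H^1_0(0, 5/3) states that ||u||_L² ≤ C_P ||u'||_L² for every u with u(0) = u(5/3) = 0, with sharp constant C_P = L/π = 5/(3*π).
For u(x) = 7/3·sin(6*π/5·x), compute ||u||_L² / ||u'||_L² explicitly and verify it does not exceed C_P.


||u||_L² / ||u'||_L² = 5/(6*π) < C_P = 5/(3*π).

u(x) = 7/3·sin(6*π/5·x), so u'(x) = 14*π*cos(6*π*x/5)/5.
Writing u(x) = A·sin(kπx/L) with A = 7/3 and k = 2, use ∫_0^L sin²(kπx/L) dx = L/2 and ∫_0^L cos²(kπx/L) dx = L/2.
u² = 49/9·sin²(6*π/5·x) and (u')² = 196*π^2/25·cos²(6*π/5·x), and each of sin², cos² integrates to L/2 = 5/6 over (0, 5/3).
∫_0^5/3 u² dx = 245/54, so ||u||_L² = 7*sqrt(30)/18.
∫_0^5/3 (u')² dx = 98*π^2/15, so ||u'||_L² = 7*sqrt(30)*π/15.
Ratio ||u||_L² / ||u'||_L² = 5/(6*π).
Sharp Poincaré constant on H^1_0(0, 5/3) is C_P = L/π = 5/(3*π), achieved by sin(3*π/5·x).
This is the k = 2 harmonic; the ratio L/(kπ) is strictly less than C_P = L/π, consistent with the sharp inequality ||u||_L² ≤ C_P ||u'||_L².


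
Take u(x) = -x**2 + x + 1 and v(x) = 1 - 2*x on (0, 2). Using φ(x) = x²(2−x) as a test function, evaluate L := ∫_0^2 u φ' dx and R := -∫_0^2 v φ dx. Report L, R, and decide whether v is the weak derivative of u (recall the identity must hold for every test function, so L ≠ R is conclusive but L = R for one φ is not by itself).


LHS = 28/15, RHS = 28/15. Yes, v = u' weakly.

u(x) = -x**2 + x + 1, classical derivative u'(x) = 1 - 2*x.
φ(x) = x²(2−x), so φ'(x) = x*(4 - 3*x).
Note φ(0) = φ(2) = 0, so the boundary term u·φ vanishes.
LHS = ∫_0^2 u(x) φ'(x) dx = ∫_0^2 (3*x^4 - 7*x^3 + x^2 + 4*x) dx. Term by term:
  ∫_0^2 3*x^4 dx = 96/5;  ∫_0^2 -7*x^3 dx = -28;  ∫_0^2 x^2 dx = 8/3;
  ∫_0^2 4*x dx = 8.
Sum: 96/5 − 28 + 8/3 + 8 = 28/15.
So LHS = 28/15.
∫_0^2 v(x) φ(x) dx = ∫_0^2 (2*x^4 - 5*x^3 + 2*x^2) dx. Term by term:
  ∫_0^2 2*x^4 dx = 64/5;  ∫_0^2 -5*x^3 dx = -20;  ∫_0^2 2*x^2 dx = 16/3.
Sum: 64/5 − 20 + 16/3 = -28/15.
So RHS = -∫_0^2 v(x) φ(x) dx = 28/15.
LHS = RHS, so the identity holds for this test φ.
Moreover u is smooth here and v(x) = u'(x) = 1 - 2*x pointwise, so the identity holds for every test function. Hence v is the weak derivative of u.


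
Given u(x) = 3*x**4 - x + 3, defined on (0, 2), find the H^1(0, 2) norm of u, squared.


||u||_{H^1}^2 = 326656/105

The H^1 norm (squared) on an interval (0, L) is
  ||u||_{H^1}^2 = ∫_0^L u(x)^2 dx + ∫_0^L u'(x)^2 dx.
Compute u'(x) = 12*x**3 - 1.
Then u(x)^2 = 9*x**8 - 6*x**5 + 18*x**4 + x**2 - 6*x + 9 and u'(x)^2 = 144*x**6 - 24*x**3 + 1.
Integrate each monomial from 0 to 2 using ∫_0^2 c·x^n dx = c·2^(n+1)/(n+1):
  ∫_0^2 u(x)^2 dx = ∫_0^2 (9*x^8 - 6*x^5 + 18*x^4 + x^2 - 6*x + 9) dx. Term by term:
    ∫_0^2 9*x^8 dx = 512;  ∫_0^2 -6*x^5 dx = -64;  ∫_0^2 18*x^4 dx = 576/5;
    ∫_0^2 x^2 dx = 8/3;  ∫_0^2 -6*x dx = -12;  ∫_0^2 9 dx = 18.
  Sum: 512 − 64 + 576/5 + 8/3 − 12 + 18 = 8578/15.
  ∫_0^2 u'(x)^2 dx = ∫_0^2 (144*x^6 - 24*x^3 + 1) dx. Term by term:
    ∫_0^2 144*x^6 dx = 18432/7;  ∫_0^2 -24*x^3 dx = -96;  ∫_0^2 1 dx = 2.
  Sum: 18432/7 − 96 + 2 = 17774/7.
Adding: ||u||_{H^1}^2 = 8578/15 + 17774/7 = 326656/105.


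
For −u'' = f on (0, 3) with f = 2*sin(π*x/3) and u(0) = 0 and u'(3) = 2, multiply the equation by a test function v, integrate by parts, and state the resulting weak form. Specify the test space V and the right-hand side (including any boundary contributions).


V = {v ∈ H^1(0, 3) : v(0) = 0} (test functions vanish at x = 0 where u is specified); weak form: ∫_0^3 u'v' dx = ∫_0^3 (2*sin(π*x/3)) v dx + 2·v(3) for all v ∈ V.

Multiply both sides by a test function v and integrate from 0 to 3:
  ∫_0^3 −u''(x) v(x) dx = ∫_0^3 f(x) v(x) dx.
Integrate the LHS by parts once:
  ∫_0^3 −u'' v dx = −[u'(x) v(x)]_0^3 + ∫_0^3 u'(x) v'(x) dx.
Thus ∫_0^3 u'(x) v'(x) dx = ∫_0^3 f(x) v(x) dx + [u'(x) v(x)]_0^3.
Choose V so that boundary terms are either known or forced to vanish.
Mixed BC: u(0) = 0 (Dirichlet) and u'(3) = 2 (Neumann). Define V = {v ∈ H^1(0, 3) : v(0) = 0}. Then [u' v]_0^3 = u'(3)·v(3) − u'(0)·0 = 2·v(3).
Weak formulation: find u (satisfying any essential BC) such that ∫_0^3 u'(x) v'(x) dx = ∫_0^3 f v dx + 2·v(3) for all v ∈ V (Dirichlet at 0 absorbed into V; Neumann datum at x = 3 contributes the boundary term).
Substituting f(x) = 2*sin(π*x/3), the right-hand side is ∫_0^3 (2*sin(π*x/3)) v dx + 2·v(3).


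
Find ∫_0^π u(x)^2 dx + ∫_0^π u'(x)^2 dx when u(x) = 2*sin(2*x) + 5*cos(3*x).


||u||_{H^1(0,π)}^2 = -160 + 135*π

u'(x) = -15*sin(3*x) + 4*cos(2*x).
Expand u² and (u')² and integrate term by term on (0, π), using: for integers n ≥ 1, ∫_0^π sin²(nx) dx = ∫_0^π cos²(nx) dx = π/2; for n ≠ n', ∫_0^π sin(nx)sin(n'x) dx = ∫_0^π cos(nx)cos(n'x) dx = 0; and by product-to-sum, ∫_0^π sin(nx)cos(n'x) dx = ½∫_0^π [sin((n+n')x) + sin((n−n')x)] dx, which is 0 when n+n' is even and 2n/(n²−n'²) when n+n' is odd (it need not vanish on (0, π)).
  u² squared terms: (2)²·∫sin(2x)² dx = 4·π/2 = 2*π;  (5)²·∫cos(3x)² dx = 25·π/2 = 25*π/2.
  u² cross terms: 2·(2)·(5)·∫sin(2x)·cos(3x) dx = 20·(-4/5) = -16.
  So ∫_0^π u² dx = 2*π + 25*π/2 − 16 = -16 + 29*π/2.
  (u')² squared terms: (-15)²·∫sin(3x)² dx = 225·π/2 = 225*π/2;  (4)²·∫cos(2x)² dx = 16·π/2 = 8*π.
  (u')² cross terms: 2·(-15)·(4)·∫sin(3x)·cos(2x) dx = -120·(6/5) = -144.
  So ∫_0^π (u')² dx = 225*π/2 + 8*π − 144 = -144 + 241*π/2.
||u||_{H^1}^2 = (-16 + 29*π/2) + (-144 + 241*π/2) = -160 + 135*π.


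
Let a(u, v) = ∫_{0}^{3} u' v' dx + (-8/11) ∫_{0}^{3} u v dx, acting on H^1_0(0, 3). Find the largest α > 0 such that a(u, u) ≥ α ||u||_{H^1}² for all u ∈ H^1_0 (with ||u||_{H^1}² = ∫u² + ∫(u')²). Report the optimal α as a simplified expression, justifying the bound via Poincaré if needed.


α = (-72/11 + π^2)/(9 + π^2)

Coercivity of a(·,·) on H^1_0(0, 3) means a(u, u) ≥ α ||u||_{H^1}² for every u ∈ H^1_0.
The interval has length L = 3, and Poincaré/coercivity depend only on L. Here a(u, u) = ∫(u')² + (-8/11)·∫u².
Here c = -8/11 < 0 with |c| < (π/L)² = π^2/9, so coercivity still holds. The condition a(u,u) ≥ α||u||_{H^1}² reads (1−α)∫(u')² ≥ (α−c)∫u². Any admissible α is ≤ 1 (rapidly oscillating u have ∫u²/∫(u')² → 0), and α = 1 would force 0 ≥ (1−c)∫u², impossible since c < 1; so 1−α > 0. By the sharp Poincaré inequality on H^1_0 of an interval of length L, ∫(u')² ≥ (π/L)²∫u² with equality for the first sine mode sin(π(x−x₀)/L) (x₀ the left endpoint), so the inequality holds for all u iff (1−α)(π/L)² ≥ α − c, i.e. α ≤ ((π/L)² + c)/((π/L)² + 1) = (1 + c(L/π)²)/(1 + (L/π)²). (Direct route, valid since c ≤ 0: Poincaré gives c∫u² ≥ c(L/π)²∫(u')², so a(u,u) ≥ (1 + c(L/π)²)∫(u')², while ||u||_{H^1}² ≤ (1 + (L/π)²)∫(u')²; dividing yields the same α.) With (π/L)² = π^2/9 and c = -8/11, the largest admissible constant is α = ((π/L)² + c)/((π/L)² + 1).
Simplifying, α = (-72/11 + π^2)/(9 + π^2).


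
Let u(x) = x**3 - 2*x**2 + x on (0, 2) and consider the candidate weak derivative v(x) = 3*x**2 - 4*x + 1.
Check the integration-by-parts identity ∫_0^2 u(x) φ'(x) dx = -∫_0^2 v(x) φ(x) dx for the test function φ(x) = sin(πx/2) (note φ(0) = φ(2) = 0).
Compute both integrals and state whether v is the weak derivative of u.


LHS = -12/π + 96/π^3, RHS = -12/π + 96/π^3. Yes, v = u' weakly.

u(x) = x**3 - 2*x**2 + x, classical derivative u'(x) = 3*x**2 - 4*x + 1.
φ(x) = sin(πx/2), so φ'(x) = π*cos(π*x/2)/2.
Note φ(0) = φ(2) = 0, so the boundary term u·φ vanishes.
LHS = ∫_0^2 u(x) φ'(x) dx = ∫_0^2 (π*x^3*cos(π*x/2)/2 - π*x^2*cos(π*x/2) + π*x*cos(π*x/2)/2) dx. Term by term:
  ∫_0^2 π*x*cos(π*x/2)/2 dx = -4/π;  ∫_0^2 π*x^3*cos(π*x/2)/2 dx = -24/π + 96/π^3;  ∫_0^2 -π*x^2*cos(π*x/2) dx = 16/π.
Sum: -4/π + -24/π + 96/π^3 + 16/π = -12/π + 96/π^3.
So LHS = -12/π + 96/π^3.
∫_0^2 v(x) φ(x) dx = ∫_0^2 (3*x^2*sin(π*x/2) - 4*x*sin(π*x/2) + sin(π*x/2)) dx. Term by term:
  ∫_0^2 -4*x*sin(π*x/2) dx = -16/π;  ∫_0^2 3*x^2*sin(π*x/2) dx = -96/π^3 + 24/π;  ∫_0^2 sin(π*x/2) dx = 4/π.
Sum: -16/π + -96/π^3 + 24/π + 4/π = -96/π^3 + 12/π.
So RHS = -∫_0^2 v(x) φ(x) dx = -12/π + 96/π^3.
LHS = RHS, so the identity holds for this test φ.
Moreover u is smooth here and v(x) = u'(x) = 3*x**2 - 4*x + 1 pointwise, so the identity holds for every test function. Hence v is the weak derivative of u.


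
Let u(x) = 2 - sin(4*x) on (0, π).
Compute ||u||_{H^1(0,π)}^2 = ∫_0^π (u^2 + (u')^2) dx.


||u||_{H^1(0,π)}^2 = 25*π/2

u'(x) = -4*cos(4*x).
Expand u² and (u')² and integrate term by term on (0, π), using: for integers n ≥ 1, ∫_0^π sin²(nx) dx = ∫_0^π cos²(nx) dx = π/2; for n ≠ n', ∫_0^π sin(nx)sin(n'x) dx = ∫_0^π cos(nx)cos(n'x) dx = 0; and by product-to-sum, ∫_0^π sin(nx)cos(n'x) dx = ½∫_0^π [sin((n+n')x) + sin((n−n')x)] dx, which is 0 when n+n' is even and 2n/(n²−n'²) when n+n' is odd (it need not vanish on (0, π)). For the constant mode: ∫_0^π 1 dx = π, ∫_0^π cos(nx) dx = 0, ∫_0^π sin(nx) dx = (1−(−1)^n)/n.
  u² squared terms: (2)²·∫1 dx = 4·π = 4*π;  (-1)²·∫sin(4x)² dx = 1·π/2 = π/2.
  u² cross terms: 2·(2)·(-1)·∫1·sin(4x) dx = -4·(0) = 0.
  So ∫_0^π u² dx = 4*π + π/2 + 0 = 9*π/2.
  (u')² squared terms: (-4)²·∫cos(4x)² dx = 16·π/2 = 8*π.
  So ∫_0^π (u')² dx = 8*π.
||u||_{H^1}^2 = (9*π/2) + (8*π) = 25*π/2.


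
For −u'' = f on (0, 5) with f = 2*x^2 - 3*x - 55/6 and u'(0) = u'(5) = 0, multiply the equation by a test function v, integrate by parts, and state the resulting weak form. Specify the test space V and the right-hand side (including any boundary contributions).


V = H^1(0, 5) (no boundary constraint on v; u is determined up to an additive constant); weak form: ∫_0^5 u'v' dx = ∫_0^5 (2*x^2 - 3*x - 55/6) v dx for all v ∈ V.

Multiply both sides by a test function v and integrate from 0 to 5:
  ∫_0^5 −u''(x) v(x) dx = ∫_0^5 f(x) v(x) dx.
Integrate the LHS by parts once:
  ∫_0^5 −u'' v dx = −[u'(x) v(x)]_0^5 + ∫_0^5 u'(x) v'(x) dx.
Thus ∫_0^5 u'(x) v'(x) dx = ∫_0^5 f(x) v(x) dx + [u'(x) v(x)]_0^5.
Choose V so that boundary terms are either known or forced to vanish.
u has homogeneous Neumann: u'(0) = u'(5) = 0. So [u' v]_0^5 = 0·v(5) − 0·v(0) = 0 for any v; take V = H^1(0, 5).
Weak formulation: find u (satisfying any essential BC) such that ∫_0^5 u'(x) v'(x) dx = ∫_0^5 f v dx for all v ∈ V (homogeneous Neumann, so boundary terms vanish).
Substituting f(x) = 2*x^2 - 3*x - 55/6, the right-hand side is ∫_0^5 (2*x^2 - 3*x - 55/6) v dx.
Compatibility check (pure Neumann): taking v ≡ 1 ∈ V gives 0 = ∫_0^5 f dx + (0) − (0), i.e. ∫_0^5 f dx must equal u'(0) − u'(5) = 0. Indeed ∫_0^5 (2*x^2 - 3*x - 55/6) dx = 0, so the data are compatible. The solution is then unique only up to an additive constant (fix it e.g. by requiring ∫_0^5 u dx = 0).


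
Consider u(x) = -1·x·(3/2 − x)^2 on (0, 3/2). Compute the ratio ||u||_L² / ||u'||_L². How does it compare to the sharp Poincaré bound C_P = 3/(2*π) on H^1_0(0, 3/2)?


||u||_L² / ||u'||_L² = 3*sqrt(14)/28 < C_P = 3/(2*π).

u(x) = -1·x·(3/2 − x)^2, so u'(x) = -3*x^2 + 6*x - 9/4.
u(x) = -1·x·(3/2 − x)^2 vanishes at x = 0 and x = 3/2, so u ∈ H^1_0(0, 3/2). Differentiate via the product rule and integrate the resulting polynomials term by term.
  ∫_0^3/2 u² dx = ∫_0^3/2 (x^6 - 6*x^5 + 27*x^4/2 - 27*x^3/2 + 81*x^2/16) dx. Term by term:
    ∫_0^3/2 x^6 dx = 2187/896;  ∫_0^3/2 -6*x^5 dx = -729/64;  ∫_0^3/2 27*x^4/2 dx = 6561/320;
    ∫_0^3/2 -27*x^3/2 dx = -2187/128;  ∫_0^3/2 81*x^2/16 dx = 729/128.
  Sum: 2187/896 − 729/64 + 6561/320 − 2187/128 + 729/128 = 729/4480.
  ∫_0^3/2 (u')² dx = ∫_0^3/2 (9*x^4 - 36*x^3 + 99*x^2/2 - 27*x + 81/16) dx. Term by term:
    ∫_0^3/2 9*x^4 dx = 2187/160;  ∫_0^3/2 -36*x^3 dx = -729/16;  ∫_0^3/2 99*x^2/2 dx = 891/16;
    ∫_0^3/2 -27*x dx = -243/8;  ∫_0^3/2 81/16 dx = 243/32.
  Sum: 2187/160 − 729/16 + 891/16 − 243/8 + 243/32 = 81/80.
∫_0^3/2 u² dx = 729/4480, so ||u||_L² = 27*sqrt(70)/560.
∫_0^3/2 (u')² dx = 81/80, so ||u'||_L² = 9*sqrt(5)/20.
Ratio ||u||_L² / ||u'||_L² = 3*sqrt(14)/28.
Sharp Poincaré constant on H^1_0(0, 3/2) is C_P = L/π = 3/(2*π), achieved by sin(2*π/3·x).
A polynomial bump cannot attain the sharp Poincaré constant (only the first sine eigenfunction does), so the ratio is strictly less than C_P, consistent with ||u||_L² ≤ C_P ||u'||_L².


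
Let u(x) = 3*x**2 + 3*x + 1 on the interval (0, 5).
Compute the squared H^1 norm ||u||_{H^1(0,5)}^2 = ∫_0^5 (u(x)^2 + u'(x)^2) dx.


||u||_{H^1}^2 = 22275/2

The H^1 norm (squared) on an interval (0, L) is
  ||u||_{H^1}^2 = ∫_0^L u(x)^2 dx + ∫_0^L u'(x)^2 dx.
Compute u'(x) = 6*x + 3.
Then u(x)^2 = 9*x**4 + 18*x**3 + 15*x**2 + 6*x + 1 and u'(x)^2 = 36*x**2 + 36*x + 9.
Integrate each monomial from 0 to 5 using ∫_0^5 c·x^n dx = c·5^(n+1)/(n+1):
  ∫_0^5 u(x)^2 dx = ∫_0^5 (9*x^4 + 18*x^3 + 15*x^2 + 6*x + 1) dx. Term by term:
    ∫_0^5 9*x^4 dx = 5625;  ∫_0^5 18*x^3 dx = 5625/2;  ∫_0^5 15*x^2 dx = 625;
    ∫_0^5 6*x dx = 75;  ∫_0^5 1 dx = 5.
  Sum: 5625 + 5625/2 + 625 + 75 + 5 = 18285/2.
  ∫_0^5 u'(x)^2 dx = ∫_0^5 (36*x^2 + 36*x + 9) dx. Term by term:
    ∫_0^5 36*x^2 dx = 1500;  ∫_0^5 36*x dx = 450;  ∫_0^5 9 dx = 45.
  Sum: 1500 + 450 + 45 = 1995.
Adding: ||u||_{H^1}^2 = 18285/2 + 1995 = 22275/2.


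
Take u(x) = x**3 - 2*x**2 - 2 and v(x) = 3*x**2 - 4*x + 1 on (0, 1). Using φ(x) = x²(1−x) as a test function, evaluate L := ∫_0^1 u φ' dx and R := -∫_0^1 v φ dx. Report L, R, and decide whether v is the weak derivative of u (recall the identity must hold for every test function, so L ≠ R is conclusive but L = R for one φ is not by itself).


LHS = 1/10, RHS = 1/60. No, v is not the weak derivative of u.

u(x) = x**3 - 2*x**2 - 2, classical derivative u'(x) = 3*x**2 - 4*x.
φ(x) = x²(1−x), so φ'(x) = x*(2 - 3*x).
Note φ(0) = φ(1) = 0, so the boundary term u·φ vanishes.
LHS = ∫_0^1 u(x) φ'(x) dx = ∫_0^1 (-3*x^5 + 8*x^4 - 4*x^3 + 6*x^2 - 4*x) dx. Term by term:
  ∫_0^1 -3*x^5 dx = -1/2;  ∫_0^1 8*x^4 dx = 8/5;  ∫_0^1 -4*x^3 dx = -1;
  ∫_0^1 6*x^2 dx = 2;  ∫_0^1 -4*x dx = -2.
Sum: -1/2 + 8/5 − 1 + 2 − 2 = 1/10.
So LHS = 1/10.
∫_0^1 v(x) φ(x) dx = ∫_0^1 (-3*x^5 + 7*x^4 - 5*x^3 + x^2) dx. Term by term:
  ∫_0^1 -3*x^5 dx = -1/2;  ∫_0^1 7*x^4 dx = 7/5;  ∫_0^1 -5*x^3 dx = -5/4;
  ∫_0^1 x^2 dx = 1/3.
Sum: -1/2 + 7/5 − 5/4 + 1/3 = -1/60.
So RHS = -∫_0^1 v(x) φ(x) dx = 1/60.
LHS − RHS = 1/12 ≠ 0, so the identity fails.
(For a valid weak derivative the identity must hold for EVERY test function, in particular this one. The failure shows v is NOT the weak derivative of u.)
Correct weak derivative would be u'(x) = 3*x**2 - 4*x.


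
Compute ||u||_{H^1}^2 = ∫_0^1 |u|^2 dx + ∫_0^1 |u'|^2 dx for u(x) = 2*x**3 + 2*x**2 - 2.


||u||_{H^1}^2 = 186/7

The H^1 norm (squared) on an interval (0, L) is
  ||u||_{H^1}^2 = ∫_0^L u(x)^2 dx + ∫_0^L u'(x)^2 dx.
Compute u'(x) = 6*x**2 + 4*x.
Then u(x)^2 = 4*x**6 + 8*x**5 + 4*x**4 - 8*x**3 - 8*x**2 + 4 and u'(x)^2 = 36*x**4 + 48*x**3 + 16*x**2.
Integrate each monomial from 0 to 1 using ∫_0^1 c·x^n dx = c·1^(n+1)/(n+1):
  ∫_0^1 u(x)^2 dx = ∫_0^1 (4*x^6 + 8*x^5 + 4*x^4 - 8*x^3 - 8*x^2 + 4) dx. Term by term:
    ∫_0^1 4*x^6 dx = 4/7;  ∫_0^1 8*x^5 dx = 4/3;  ∫_0^1 4*x^4 dx = 4/5;
    ∫_0^1 -8*x^3 dx = -2;  ∫_0^1 -8*x^2 dx = -8/3;  ∫_0^1 4 dx = 4.
  Sum: 4/7 + 4/3 + 4/5 − 2 − 8/3 + 4 = 214/105.
  ∫_0^1 u'(x)^2 dx = ∫_0^1 (36*x^4 + 48*x^3 + 16*x^2) dx. Term by term:
    ∫_0^1 36*x^4 dx = 36/5;  ∫_0^1 48*x^3 dx = 12;  ∫_0^1 16*x^2 dx = 16/3.
  Sum: 36/5 + 12 + 16/3 = 368/15.
Adding: ||u||_{H^1}^2 = 214/105 + 368/15 = 186/7.


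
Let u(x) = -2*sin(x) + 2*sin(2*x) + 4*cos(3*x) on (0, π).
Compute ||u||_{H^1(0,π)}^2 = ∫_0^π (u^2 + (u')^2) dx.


||u||_{H^1(0,π)}^2 = -128 + 94*π

u'(x) = -12*sin(3*x) - 2*cos(x) + 4*cos(2*x).
Expand u² and (u')² and integrate term by term on (0, π), using: for integers n ≥ 1, ∫_0^π sin²(nx) dx = ∫_0^π cos²(nx) dx = π/2; for n ≠ n', ∫_0^π sin(nx)sin(n'x) dx = ∫_0^π cos(nx)cos(n'x) dx = 0; and by product-to-sum, ∫_0^π sin(nx)cos(n'x) dx = ½∫_0^π [sin((n+n')x) + sin((n−n')x)] dx, which is 0 when n+n' is even and 2n/(n²−n'²) when n+n' is odd (it need not vanish on (0, π)).
  u² squared terms: (-2)²·∫sin(x)² dx = 4·π/2 = 2*π;  (2)²·∫sin(2x)² dx = 4·π/2 = 2*π;  (4)²·∫cos(3x)² dx = 16·π/2 = 8*π.
  u² cross terms: 2·(-2)·(2)·∫sin(x)·sin(2x) dx = -8·(0) = 0;  2·(-2)·(4)·∫sin(x)·cos(3x) dx = -16·(0) = 0;  2·(2)·(4)·∫sin(2x)·cos(3x) dx = 16·(-4/5) = -64/5.
  So ∫_0^π u² dx = 2*π + 2*π + 8*π + 0 + 0 − 64/5 = -64/5 + 12*π.
  (u')² squared terms: (-12)²·∫sin(3x)² dx = 144·π/2 = 72*π;  (-2)²·∫cos(x)² dx = 4·π/2 = 2*π;  (4)²·∫cos(2x)² dx = 16·π/2 = 8*π.
  (u')² cross terms: 2·(-12)·(-2)·∫sin(3x)·cos(x) dx = 48·(0) = 0;  2·(-12)·(4)·∫sin(3x)·cos(2x) dx = -96·(6/5) = -576/5;  2·(-2)·(4)·∫cos(x)·cos(2x) dx = -16·(0) = 0.
  So ∫_0^π (u')² dx = 72*π + 2*π + 8*π + 0 − 576/5 + 0 = -576/5 + 82*π.
||u||_{H^1}^2 = (-64/5 + 12*π) + (-576/5 + 82*π) = -128 + 94*π.


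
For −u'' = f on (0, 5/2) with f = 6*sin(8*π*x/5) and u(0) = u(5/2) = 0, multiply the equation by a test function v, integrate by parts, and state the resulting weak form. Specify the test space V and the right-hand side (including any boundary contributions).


V = H^1_0(0, 5/2) (so v(0) = v(5/2) = 0); weak form: ∫_0^5/2 u'v' dx = ∫_0^5/2 (6*sin(8*π*x/5)) v dx for all v ∈ V.

Multiply both sides by a test function v and integrate from 0 to 5/2:
  ∫_0^5/2 −u''(x) v(x) dx = ∫_0^5/2 f(x) v(x) dx.
Integrate the LHS by parts once:
  ∫_0^5/2 −u'' v dx = −[u'(x) v(x)]_0^5/2 + ∫_0^5/2 u'(x) v'(x) dx.
Thus ∫_0^5/2 u'(x) v'(x) dx = ∫_0^5/2 f(x) v(x) dx + [u'(x) v(x)]_0^5/2.
Choose V so that boundary terms are either known or forced to vanish.
u is Dirichlet: u(0) = u(5/2) = 0. Let V = H^1_0(0, 5/2); then v(0) = v(5/2) = 0, and [u' v]_0^5/2 = 0.
Weak formulation: find u (satisfying any essential BC) such that ∫_0^5/2 u'(x) v'(x) dx = ∫_0^5/2 f v dx for all v ∈ V.
Substituting f(x) = 6*sin(8*π*x/5), the right-hand side is ∫_0^5/2 (6*sin(8*π*x/5)) v dx.
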